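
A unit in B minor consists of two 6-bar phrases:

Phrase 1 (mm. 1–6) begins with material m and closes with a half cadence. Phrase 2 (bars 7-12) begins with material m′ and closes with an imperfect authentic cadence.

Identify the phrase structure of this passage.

parallel period

Phrase 1 ends with a half cadence (weaker) and phrase 2 with an imperfect authentic cadence (stronger): antecedent + consequent = a period.
The two phrases open with the same material (m / m′), so the period is parallel.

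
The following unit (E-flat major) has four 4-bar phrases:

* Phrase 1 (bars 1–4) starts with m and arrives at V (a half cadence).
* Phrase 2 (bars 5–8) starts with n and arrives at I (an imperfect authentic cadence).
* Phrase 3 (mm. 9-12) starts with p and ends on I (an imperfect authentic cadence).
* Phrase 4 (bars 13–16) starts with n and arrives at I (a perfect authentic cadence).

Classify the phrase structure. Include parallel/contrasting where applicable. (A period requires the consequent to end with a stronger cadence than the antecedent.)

contrasting double period

Four phrases in two halves: the first half (mm. 1-8) ends with an imperfect authentic cadence, the second (measures 9–16) with a perfect authentic cadence — a large antecedent–consequent pair, i.e. a double period.
Phrase 3 begins with different material from phrase 1, making it contrasting.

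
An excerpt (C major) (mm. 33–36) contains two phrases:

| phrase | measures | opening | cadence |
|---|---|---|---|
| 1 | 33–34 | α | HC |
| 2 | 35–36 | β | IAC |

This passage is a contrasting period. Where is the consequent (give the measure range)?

measures 35–36

The antecedent is the phrase ending with the weaker cadence (half cadence, phrase 1) and the consequent the one ending more conclusively (imperfect authentic cadence, phrase 2); the consequent is measures 35-36.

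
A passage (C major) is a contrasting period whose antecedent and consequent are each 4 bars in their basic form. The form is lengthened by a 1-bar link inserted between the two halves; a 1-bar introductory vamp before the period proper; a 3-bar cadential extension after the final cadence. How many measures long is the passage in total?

Basic contrasting period: 4 + 4 = 8 bars.
8 (basic form) + 1 (link) + 1 (introduction) + 3 (cadential extension) = 13.

13 measures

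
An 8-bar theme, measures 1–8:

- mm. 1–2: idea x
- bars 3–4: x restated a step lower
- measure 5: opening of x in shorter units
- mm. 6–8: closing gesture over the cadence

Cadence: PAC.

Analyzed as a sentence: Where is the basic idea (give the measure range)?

The presentation of a sentence is the basic idea (bars 1-2) plus its repetition (bars 3–4); the basic idea is therefore mm. 1–2.

measures 1–2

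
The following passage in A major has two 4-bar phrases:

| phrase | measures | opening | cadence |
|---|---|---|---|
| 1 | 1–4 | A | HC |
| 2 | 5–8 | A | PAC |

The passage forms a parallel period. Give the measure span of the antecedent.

The antecedent is the phrase ending with the weaker cadence (half cadence, phrase 1) and the consequent the one ending more conclusively (perfect authentic cadence, phrase 2); the antecedent is measures 1–4.

measures 1–4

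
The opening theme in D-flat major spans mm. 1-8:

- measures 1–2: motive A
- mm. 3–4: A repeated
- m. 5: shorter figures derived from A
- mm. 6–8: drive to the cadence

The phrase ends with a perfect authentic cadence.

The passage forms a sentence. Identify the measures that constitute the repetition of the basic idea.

measures 3–4

The presentation of a sentence is the basic idea (bars 1-2) plus its repetition (measures 3-4); the repetition of the basic idea is therefore mm. 3-4.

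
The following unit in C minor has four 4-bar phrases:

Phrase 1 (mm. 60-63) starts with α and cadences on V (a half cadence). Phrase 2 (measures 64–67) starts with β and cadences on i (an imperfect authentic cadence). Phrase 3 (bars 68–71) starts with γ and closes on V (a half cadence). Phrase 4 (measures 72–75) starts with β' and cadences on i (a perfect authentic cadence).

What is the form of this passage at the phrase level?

Four phrases in two halves: the first half (measures 60–67) ends with an imperfect authentic cadence, the second (bars 68–75) with a perfect authentic cadence — a large antecedent–consequent pair, i.e. a double period.
Phrase 3 begins with different material from phrase 1, making it contrasting.

contrasting double period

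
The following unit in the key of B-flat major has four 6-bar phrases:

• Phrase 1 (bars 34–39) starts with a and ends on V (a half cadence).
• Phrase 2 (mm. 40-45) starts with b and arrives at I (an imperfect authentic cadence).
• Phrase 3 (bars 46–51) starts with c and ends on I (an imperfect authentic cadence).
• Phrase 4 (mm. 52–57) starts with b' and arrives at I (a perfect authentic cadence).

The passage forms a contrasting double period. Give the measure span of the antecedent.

In a double period the four phrases pair into a large antecedent (phrases 1–2, ending imperfect authentic cadence) and a large consequent (phrases 3–4, ending perfect authentic cadence). The antecedent spans mm. 34–45.

measures 34–45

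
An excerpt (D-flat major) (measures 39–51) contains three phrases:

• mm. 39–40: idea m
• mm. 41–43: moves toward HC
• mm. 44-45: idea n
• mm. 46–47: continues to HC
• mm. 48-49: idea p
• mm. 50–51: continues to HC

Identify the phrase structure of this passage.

The final phrase closes with a half cadence, which is not stronger than the preceding half cadence; the 3 phrases lack an overall antecedent–consequent design and so form a phrase group.

phrase group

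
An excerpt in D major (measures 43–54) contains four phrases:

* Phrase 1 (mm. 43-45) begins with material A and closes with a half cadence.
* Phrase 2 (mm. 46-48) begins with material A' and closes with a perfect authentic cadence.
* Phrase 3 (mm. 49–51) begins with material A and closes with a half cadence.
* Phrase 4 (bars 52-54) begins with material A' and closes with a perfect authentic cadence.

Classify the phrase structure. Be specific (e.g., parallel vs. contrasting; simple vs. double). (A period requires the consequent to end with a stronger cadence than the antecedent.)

The cadence pattern HC–PAC–HC–PAC is weak–strong twice, and phrases 3–4 restate phrases 1–2: a period heard twice, not a double period (which would end weakly at phrase 2).

repeated period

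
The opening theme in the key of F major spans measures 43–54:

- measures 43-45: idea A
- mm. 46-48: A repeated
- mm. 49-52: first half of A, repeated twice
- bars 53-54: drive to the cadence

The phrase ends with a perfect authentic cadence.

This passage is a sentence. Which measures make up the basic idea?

The presentation of a sentence is the basic idea (bars 43–45) plus its repetition (mm. 46–48); the basic idea is therefore mm. 43–45.

measures 43–45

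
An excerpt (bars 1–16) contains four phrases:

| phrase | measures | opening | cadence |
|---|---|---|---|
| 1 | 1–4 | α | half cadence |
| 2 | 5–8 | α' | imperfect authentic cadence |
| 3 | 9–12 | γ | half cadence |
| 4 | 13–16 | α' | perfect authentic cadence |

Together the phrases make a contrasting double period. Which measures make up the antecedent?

In a double period the first pair of phrases (ending imperfect authentic cadence) is the large antecedent and the second pair (ending perfect authentic cadence) is the large consequent; the antecedent is measures 1–8.

measures 1–8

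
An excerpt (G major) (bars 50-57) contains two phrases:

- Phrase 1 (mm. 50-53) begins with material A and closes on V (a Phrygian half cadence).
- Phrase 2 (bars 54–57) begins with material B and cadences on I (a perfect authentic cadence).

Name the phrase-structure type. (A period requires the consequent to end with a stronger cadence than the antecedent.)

contrasting period

Phrase 1 ends with a Phrygian half cadence (weaker) and phrase 2 with a perfect authentic cadence (stronger): antecedent + consequent = a period.
The two phrases open with different material (A / B), so the period is contrasting.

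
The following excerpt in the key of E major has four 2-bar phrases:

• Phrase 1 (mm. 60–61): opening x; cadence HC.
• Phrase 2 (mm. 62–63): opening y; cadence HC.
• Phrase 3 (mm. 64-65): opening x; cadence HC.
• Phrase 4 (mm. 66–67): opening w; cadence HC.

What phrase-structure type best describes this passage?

phrase group

Phrase 4 ends with a half cadence, no stronger than phrase 2's half cadence, so the four phrases do not form a double period; nor do phrases 3–4 duplicate 1–2, so it is not a repeated period. With no phrase reaching a conclusive cadence, the passage is a phrase group.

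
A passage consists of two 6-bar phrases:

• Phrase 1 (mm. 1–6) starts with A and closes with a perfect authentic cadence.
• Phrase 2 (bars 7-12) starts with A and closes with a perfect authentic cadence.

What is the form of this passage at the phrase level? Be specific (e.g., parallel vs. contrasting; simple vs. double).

repeated phrase

Both phrases have the same opening (A) and the same cadence (perfect authentic cadence): the second is a restatement, not a consequent, so this is a repeated phrase rather than a period.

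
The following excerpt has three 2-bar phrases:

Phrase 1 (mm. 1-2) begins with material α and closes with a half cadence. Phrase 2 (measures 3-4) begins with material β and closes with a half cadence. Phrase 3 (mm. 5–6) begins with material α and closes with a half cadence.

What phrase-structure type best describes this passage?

The final phrase closes with a half cadence, which is not stronger than the preceding half cadence; the 3 phrases lack an overall antecedent–consequent design and so form a phrase group.

phrase group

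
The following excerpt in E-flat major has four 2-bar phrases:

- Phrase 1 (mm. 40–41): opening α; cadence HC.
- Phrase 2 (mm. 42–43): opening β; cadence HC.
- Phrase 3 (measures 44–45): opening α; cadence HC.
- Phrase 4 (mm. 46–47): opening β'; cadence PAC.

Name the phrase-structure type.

parallel double period

Four phrases in two halves: the first half (mm. 40–43) ends with a half cadence, the second (mm. 44–47) with a perfect authentic cadence — a large antecedent–consequent pair, i.e. a double period.
Phrase 3 begins with the same material as phrase 1, making it parallel.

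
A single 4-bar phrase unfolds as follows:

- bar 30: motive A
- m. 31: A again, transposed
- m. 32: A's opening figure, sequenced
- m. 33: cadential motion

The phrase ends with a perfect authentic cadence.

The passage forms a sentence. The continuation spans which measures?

measures 32–33

After the presentation (bars 30-31), the continuation covers the fragmentation through the cadence: measures 32–33.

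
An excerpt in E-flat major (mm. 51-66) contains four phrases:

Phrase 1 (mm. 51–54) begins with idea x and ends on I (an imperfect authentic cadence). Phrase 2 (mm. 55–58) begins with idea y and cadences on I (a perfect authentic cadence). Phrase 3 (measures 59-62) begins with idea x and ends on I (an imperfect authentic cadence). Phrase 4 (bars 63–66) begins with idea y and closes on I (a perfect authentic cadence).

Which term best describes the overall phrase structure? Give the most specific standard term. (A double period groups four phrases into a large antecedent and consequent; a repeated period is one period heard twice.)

repeated period

The cadence pattern IAC–PAC–IAC–PAC is weak–strong twice, and phrases 3–4 restate phrases 1–2: a period heard twice, not a double period (which would end weakly at phrase 2).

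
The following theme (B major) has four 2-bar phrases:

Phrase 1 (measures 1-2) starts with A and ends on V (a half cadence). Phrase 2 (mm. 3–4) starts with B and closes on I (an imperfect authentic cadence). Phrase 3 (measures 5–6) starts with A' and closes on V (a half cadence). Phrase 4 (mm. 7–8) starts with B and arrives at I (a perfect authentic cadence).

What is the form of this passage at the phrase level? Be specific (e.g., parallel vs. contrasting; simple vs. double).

parallel double period

Four phrases in two halves: the first half (bars 1–4) ends with an imperfect authentic cadence, the second (bars 5–8) with a perfect authentic cadence — a large antecedent–consequent pair, i.e. a double period.
Phrase 3 begins with the same material as phrase 1, making it parallel.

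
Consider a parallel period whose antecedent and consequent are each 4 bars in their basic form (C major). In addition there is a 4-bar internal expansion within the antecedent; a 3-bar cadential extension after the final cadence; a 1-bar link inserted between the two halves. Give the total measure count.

16 measures

Basic parallel period: 4 + 4 = 8 bars.
8 (basic form) + 4 (internal expansion) + 3 (cadential extension) + 1 (link) = 16.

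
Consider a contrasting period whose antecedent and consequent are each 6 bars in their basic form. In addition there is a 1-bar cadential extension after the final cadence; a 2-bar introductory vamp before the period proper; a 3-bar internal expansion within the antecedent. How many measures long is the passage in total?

18 measures

Basic contrasting period: 6 + 6 = 12 bars.
12 (basic form) + 1 (cadential extension) + 2 (introduction) + 3 (internal expansion) = 18.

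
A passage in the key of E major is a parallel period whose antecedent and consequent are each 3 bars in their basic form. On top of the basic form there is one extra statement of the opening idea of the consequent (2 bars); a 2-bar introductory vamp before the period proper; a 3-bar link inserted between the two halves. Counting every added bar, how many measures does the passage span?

Basic parallel period: 3 + 3 = 6 bars.
6 (basic form) + 2 (extra statement) + 2 (introduction) + 3 (link) = 13.

13 measures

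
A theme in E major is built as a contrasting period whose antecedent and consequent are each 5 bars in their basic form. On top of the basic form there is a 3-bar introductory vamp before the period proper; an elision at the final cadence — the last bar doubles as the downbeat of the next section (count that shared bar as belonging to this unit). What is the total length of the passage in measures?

Basic contrasting period: 5 + 5 = 10 bars.
10 (basic form) + 3 (introduction) = 13.
The elision shares a bar with the next section but does not change this unit's count.

13 measures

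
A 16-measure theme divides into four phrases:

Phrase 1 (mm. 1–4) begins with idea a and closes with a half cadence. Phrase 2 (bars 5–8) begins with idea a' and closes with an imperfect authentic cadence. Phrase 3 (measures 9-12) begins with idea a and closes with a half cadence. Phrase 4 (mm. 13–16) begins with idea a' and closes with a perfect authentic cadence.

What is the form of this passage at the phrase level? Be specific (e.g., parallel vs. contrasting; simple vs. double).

parallel double period

Four phrases in two halves: the first half (bars 1-8) ends with an imperfect authentic cadence, the second (mm. 9-16) with a perfect authentic cadence — a large antecedent–consequent pair, i.e. a double period.
Phrase 3 begins with the same material as phrase 1, making it parallel.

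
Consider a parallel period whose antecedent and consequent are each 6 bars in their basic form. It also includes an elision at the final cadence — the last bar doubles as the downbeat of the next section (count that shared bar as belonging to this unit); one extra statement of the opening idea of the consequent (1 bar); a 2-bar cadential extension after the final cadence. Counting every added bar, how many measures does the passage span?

Basic parallel period: 6 + 6 = 12 bars.
12 (basic form) + 1 (extra statement) + 2 (cadential extension) = 15.
The elision shares a bar with the next section but does not change this unit's count.

15 measures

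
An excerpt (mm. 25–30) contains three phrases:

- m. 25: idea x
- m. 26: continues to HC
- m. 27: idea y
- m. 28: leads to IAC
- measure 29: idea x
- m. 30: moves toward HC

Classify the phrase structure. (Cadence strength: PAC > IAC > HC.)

The final phrase closes with a half cadence, which is not stronger than the preceding imperfect authentic cadence; the 3 phrases lack an overall antecedent–consequent design and so form a phrase group.

phrase group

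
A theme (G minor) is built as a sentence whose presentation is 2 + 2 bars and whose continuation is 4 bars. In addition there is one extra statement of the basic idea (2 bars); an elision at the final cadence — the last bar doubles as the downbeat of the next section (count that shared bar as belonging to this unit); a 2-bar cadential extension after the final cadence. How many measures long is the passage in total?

12 measures

Basic sentence: 2 + 2 + 4 = 8 bars.
8 (basic form) + 2 (extra statement) + 2 (cadential extension) = 12.
The elision shares a bar with the next section but does not change this unit's count.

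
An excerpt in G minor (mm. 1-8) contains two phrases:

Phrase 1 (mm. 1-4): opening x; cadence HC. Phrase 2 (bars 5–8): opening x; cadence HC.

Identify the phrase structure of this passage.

Both phrases have the same opening (x) and the same cadence (half cadence): the second is a restatement, not a consequent, so this is a repeated phrase rather than a period.

repeated phrase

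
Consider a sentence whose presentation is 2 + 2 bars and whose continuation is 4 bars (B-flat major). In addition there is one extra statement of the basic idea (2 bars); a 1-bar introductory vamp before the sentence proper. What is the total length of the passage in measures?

11 measures

Basic sentence: 2 + 2 + 4 = 8 bars.
8 (basic form) + 2 (extra statement) + 1 (introduction) = 11.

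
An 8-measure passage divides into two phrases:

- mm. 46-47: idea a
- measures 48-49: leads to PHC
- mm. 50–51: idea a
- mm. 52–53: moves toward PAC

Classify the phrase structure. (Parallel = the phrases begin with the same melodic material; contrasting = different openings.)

parallel period

Phrase 1 ends with a Phrygian half cadence (weaker) and phrase 2 with a perfect authentic cadence (stronger): antecedent + consequent = a period.
The two phrases open with the same material (a / a), so the period is parallel.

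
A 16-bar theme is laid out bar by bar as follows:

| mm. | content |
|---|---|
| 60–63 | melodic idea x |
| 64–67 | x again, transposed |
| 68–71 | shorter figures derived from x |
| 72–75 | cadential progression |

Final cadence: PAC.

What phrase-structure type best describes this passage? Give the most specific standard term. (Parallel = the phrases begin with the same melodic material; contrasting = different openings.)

Basic idea (mm. 60–63) + its repetition (bars 64–67) form the presentation; fragmentation and cadence (measures 68–75) form the continuation — the 16-bar whole is a sentence.

sentence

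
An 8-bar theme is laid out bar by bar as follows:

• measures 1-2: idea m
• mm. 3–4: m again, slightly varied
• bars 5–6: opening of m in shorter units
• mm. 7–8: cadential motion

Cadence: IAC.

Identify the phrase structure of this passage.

Basic idea (mm. 1-2) + its repetition (measures 3-4) form the presentation; fragmentation and cadence (measures 5–8) form the continuation — the 8-bar whole is a sentence.

sentence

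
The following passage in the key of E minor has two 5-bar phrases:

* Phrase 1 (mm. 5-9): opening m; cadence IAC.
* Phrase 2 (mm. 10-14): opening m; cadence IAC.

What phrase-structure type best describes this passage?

repeated phrase

Both phrases have the same opening (m) and the same cadence (imperfect authentic cadence): the second is a restatement, not a consequent, so this is a repeated phrase rather than a period.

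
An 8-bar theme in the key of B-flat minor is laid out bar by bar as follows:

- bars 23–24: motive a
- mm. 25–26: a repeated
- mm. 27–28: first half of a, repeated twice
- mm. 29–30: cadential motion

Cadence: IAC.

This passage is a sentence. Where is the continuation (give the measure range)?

After the presentation (mm. 23–26), the continuation covers the fragmentation through the cadence: mm. 27-30.

measures 27–30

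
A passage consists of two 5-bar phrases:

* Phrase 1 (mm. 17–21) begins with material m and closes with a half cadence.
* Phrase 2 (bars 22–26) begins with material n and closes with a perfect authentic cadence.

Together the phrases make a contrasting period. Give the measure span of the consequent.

The phrase ending with the weaker cadence (half cadence) is the antecedent; the one ending more conclusively (perfect authentic cadence) is the consequent. The consequent is measures 22–26.

measures 22–26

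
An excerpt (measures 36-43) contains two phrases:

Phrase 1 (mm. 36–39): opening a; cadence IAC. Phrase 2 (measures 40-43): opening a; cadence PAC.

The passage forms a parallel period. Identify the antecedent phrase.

The phrase ending with the weaker cadence (imperfect authentic cadence) is the antecedent; the one ending more conclusively (perfect authentic cadence) is the consequent. The antecedent is phrase 1.

phrase 1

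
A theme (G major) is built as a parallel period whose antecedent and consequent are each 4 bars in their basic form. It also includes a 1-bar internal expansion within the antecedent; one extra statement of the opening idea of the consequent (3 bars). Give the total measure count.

12 measures

Basic parallel period: 4 + 4 = 8 bars.
8 (basic form) + 1 (internal expansion) + 3 (extra statement) = 12.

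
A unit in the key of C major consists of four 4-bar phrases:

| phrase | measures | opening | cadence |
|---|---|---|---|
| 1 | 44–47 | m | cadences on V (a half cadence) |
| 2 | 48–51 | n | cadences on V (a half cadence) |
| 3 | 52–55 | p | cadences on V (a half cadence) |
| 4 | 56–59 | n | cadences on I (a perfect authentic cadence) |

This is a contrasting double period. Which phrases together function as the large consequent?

In a double period the first pair of phrases (ending half cadence) is the large antecedent and the second pair (ending perfect authentic cadence) is the large consequent; the consequent is phrases 3 and 4.

phrases 3 and 4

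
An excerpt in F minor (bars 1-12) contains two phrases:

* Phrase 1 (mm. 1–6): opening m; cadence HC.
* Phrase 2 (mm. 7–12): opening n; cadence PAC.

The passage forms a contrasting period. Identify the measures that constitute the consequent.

measures 7–12

The antecedent is the phrase ending with the weaker cadence (half cadence, phrase 1) and the consequent the one ending more conclusively (perfect authentic cadence, phrase 2); the consequent is mm. 7–12.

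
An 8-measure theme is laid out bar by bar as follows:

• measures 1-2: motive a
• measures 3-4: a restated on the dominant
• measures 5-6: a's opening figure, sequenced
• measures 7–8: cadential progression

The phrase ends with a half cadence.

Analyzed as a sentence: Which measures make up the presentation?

measures 1–4

The presentation of a sentence is the basic idea (bars 1-2) plus its repetition (bars 3–4); the presentation is therefore mm. 1–4.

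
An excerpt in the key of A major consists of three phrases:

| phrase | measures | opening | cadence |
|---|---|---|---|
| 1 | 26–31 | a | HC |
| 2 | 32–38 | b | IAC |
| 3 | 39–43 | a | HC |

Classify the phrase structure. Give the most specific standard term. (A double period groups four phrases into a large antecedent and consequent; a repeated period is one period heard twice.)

The final phrase closes with a half cadence, which is not stronger than the preceding imperfect authentic cadence; the 3 phrases lack an overall antecedent–consequent design and so form a phrase group.

phrase group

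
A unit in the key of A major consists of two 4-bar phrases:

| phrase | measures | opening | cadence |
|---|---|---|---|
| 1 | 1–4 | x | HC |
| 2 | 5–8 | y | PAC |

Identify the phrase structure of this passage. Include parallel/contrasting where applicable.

contrasting period

Phrase 1 ends with a half cadence (weaker) and phrase 2 with a perfect authentic cadence (stronger): antecedent + consequent = a period.
The two phrases open with different material (x / y), so the period is contrasting.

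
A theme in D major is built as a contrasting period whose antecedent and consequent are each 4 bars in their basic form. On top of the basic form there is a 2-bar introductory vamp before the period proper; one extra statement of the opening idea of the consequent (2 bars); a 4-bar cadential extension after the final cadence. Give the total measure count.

16 measures

Basic contrasting period: 4 + 4 = 8 bars.
8 (basic form) + 2 (introduction) + 2 (extra statement) + 4 (cadential extension) = 16.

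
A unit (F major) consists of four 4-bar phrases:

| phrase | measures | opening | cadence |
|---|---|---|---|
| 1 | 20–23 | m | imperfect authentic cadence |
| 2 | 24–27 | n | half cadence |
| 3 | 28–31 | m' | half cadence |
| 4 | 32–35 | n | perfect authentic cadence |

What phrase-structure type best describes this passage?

parallel double period

Four phrases in two halves: the first half (measures 20–27) ends with a half cadence, the second (mm. 28–35) with a perfect authentic cadence — a large antecedent–consequent pair, i.e. a double period.
Phrase 3 begins with the same material as phrase 1, making it parallel.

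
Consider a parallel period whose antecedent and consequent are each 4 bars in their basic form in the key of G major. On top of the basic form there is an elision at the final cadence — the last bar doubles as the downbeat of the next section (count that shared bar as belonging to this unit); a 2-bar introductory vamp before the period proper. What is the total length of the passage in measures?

Basic parallel period: 4 + 4 = 8 bars.
8 (basic form) + 2 (introduction) = 10.
The elision shares a bar with the next section but does not change this unit's count.

10 measures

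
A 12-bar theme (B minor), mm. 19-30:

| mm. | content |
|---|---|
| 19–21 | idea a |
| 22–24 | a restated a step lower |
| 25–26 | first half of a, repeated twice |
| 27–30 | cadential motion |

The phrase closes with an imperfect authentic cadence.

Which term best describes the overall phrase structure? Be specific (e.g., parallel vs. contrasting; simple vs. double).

sentence

Basic idea (mm. 19–21) + its repetition (mm. 22-24) form the presentation; fragmentation and cadence (measures 25-30) form the continuation — the 12-bar whole is a sentence.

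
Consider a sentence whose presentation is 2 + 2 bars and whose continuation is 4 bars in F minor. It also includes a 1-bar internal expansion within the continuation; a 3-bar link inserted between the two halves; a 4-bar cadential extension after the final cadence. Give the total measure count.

16 measures

Basic sentence: 2 + 2 + 4 = 8 bars.
8 (basic form) + 1 (internal expansion) + 3 (link) + 4 (cadential extension) = 16.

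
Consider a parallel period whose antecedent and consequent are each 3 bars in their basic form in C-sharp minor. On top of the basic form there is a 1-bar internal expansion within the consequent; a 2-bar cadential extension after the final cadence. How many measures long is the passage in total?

Basic parallel period: 3 + 3 = 6 bars.
6 (basic form) + 1 (internal expansion) + 2 (cadential extension) = 9.

9 measures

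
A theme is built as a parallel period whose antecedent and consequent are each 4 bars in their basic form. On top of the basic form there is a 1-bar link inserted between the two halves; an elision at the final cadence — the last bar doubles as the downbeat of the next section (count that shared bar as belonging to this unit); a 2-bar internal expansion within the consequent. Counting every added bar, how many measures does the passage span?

Basic parallel period: 4 + 4 = 8 bars.
8 (basic form) + 1 (link) + 2 (internal expansion) = 11.
The elision shares a bar with the next section but does not change this unit's count.

11 measures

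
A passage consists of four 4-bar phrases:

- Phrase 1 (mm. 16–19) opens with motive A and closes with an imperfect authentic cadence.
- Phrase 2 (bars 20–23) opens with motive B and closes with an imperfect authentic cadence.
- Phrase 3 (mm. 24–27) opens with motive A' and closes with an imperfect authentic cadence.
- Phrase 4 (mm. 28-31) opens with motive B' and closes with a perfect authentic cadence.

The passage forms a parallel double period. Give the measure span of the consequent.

measures 24–31

In a double period the first pair of phrases (ending imperfect authentic cadence) is the large antecedent and the second pair (ending perfect authentic cadence) is the large consequent; the consequent is measures 24–31.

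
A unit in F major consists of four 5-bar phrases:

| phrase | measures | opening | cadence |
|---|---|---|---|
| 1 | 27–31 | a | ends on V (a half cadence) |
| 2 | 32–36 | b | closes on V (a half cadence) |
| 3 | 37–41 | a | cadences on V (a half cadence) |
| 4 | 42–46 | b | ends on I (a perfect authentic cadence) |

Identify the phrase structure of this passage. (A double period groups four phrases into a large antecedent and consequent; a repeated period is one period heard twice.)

parallel double period

Four phrases in two halves: the first half (mm. 27-36) ends with a half cadence, the second (measures 37–46) with a perfect authentic cadence — a large antecedent–consequent pair, i.e. a double period.
Phrase 3 begins with the same material as phrase 1, making it parallel.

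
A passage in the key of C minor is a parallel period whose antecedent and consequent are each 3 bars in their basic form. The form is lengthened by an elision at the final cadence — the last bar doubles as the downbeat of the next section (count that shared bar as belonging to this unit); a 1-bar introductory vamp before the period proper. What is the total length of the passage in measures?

7 measures

Basic parallel period: 3 + 3 = 6 bars.
6 (basic form) + 1 (introduction) = 7.
The elision shares a bar with the next section but does not change this unit's count.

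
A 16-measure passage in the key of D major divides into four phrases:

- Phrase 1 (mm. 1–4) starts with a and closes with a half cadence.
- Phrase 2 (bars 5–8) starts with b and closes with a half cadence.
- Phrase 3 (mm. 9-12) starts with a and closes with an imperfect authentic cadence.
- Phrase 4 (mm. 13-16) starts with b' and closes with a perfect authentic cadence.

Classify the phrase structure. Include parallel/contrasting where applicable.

parallel double period

Four phrases in two halves: the first half (measures 1-8) ends with a half cadence, the second (measures 9–16) with a perfect authentic cadence — a large antecedent–consequent pair, i.e. a double period.
Phrase 3 begins with the same material as phrase 1, making it parallel.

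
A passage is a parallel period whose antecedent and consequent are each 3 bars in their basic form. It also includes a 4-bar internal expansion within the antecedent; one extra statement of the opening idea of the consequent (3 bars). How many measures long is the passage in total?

13 measures

Basic parallel period: 3 + 3 = 6 bars.
6 (basic form) + 4 (internal expansion) + 3 (extra statement) = 13.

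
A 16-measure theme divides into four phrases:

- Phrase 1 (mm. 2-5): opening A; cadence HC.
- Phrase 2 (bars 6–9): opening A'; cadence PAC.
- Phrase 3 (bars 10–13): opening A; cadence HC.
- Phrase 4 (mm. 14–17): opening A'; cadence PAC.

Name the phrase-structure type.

repeated period

The cadence pattern HC–PAC–HC–PAC is weak–strong twice, and phrases 3–4 restate phrases 1–2: a period heard twice, not a double period (which would end weakly at phrase 2).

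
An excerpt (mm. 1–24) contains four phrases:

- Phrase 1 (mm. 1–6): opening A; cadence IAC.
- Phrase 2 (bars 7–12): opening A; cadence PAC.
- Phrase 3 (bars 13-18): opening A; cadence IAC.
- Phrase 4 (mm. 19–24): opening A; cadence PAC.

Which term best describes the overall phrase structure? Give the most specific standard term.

repeated period

The cadence pattern IAC–PAC–IAC–PAC is weak–strong twice, and phrases 3–4 restate phrases 1–2: a period heard twice, not a double period (which would end weakly at phrase 2).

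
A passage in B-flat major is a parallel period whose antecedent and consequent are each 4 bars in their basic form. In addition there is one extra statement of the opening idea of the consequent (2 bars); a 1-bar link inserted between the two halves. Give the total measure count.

Basic parallel period: 4 + 4 = 8 bars.
8 (basic form) + 2 (extra statement) + 1 (link) = 11.

11 measures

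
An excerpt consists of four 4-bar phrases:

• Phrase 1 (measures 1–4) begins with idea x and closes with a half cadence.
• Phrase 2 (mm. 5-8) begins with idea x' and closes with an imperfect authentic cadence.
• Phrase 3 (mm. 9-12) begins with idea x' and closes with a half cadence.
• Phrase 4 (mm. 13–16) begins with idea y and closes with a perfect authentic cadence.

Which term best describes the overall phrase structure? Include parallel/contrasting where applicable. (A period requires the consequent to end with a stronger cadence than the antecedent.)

Four phrases in two halves: the first half (bars 1–8) ends with an imperfect authentic cadence, the second (mm. 9–16) with a perfect authentic cadence — a large antecedent–consequent pair, i.e. a double period.
Phrase 3 begins with the same material as phrase 1, making it parallel.

parallel double period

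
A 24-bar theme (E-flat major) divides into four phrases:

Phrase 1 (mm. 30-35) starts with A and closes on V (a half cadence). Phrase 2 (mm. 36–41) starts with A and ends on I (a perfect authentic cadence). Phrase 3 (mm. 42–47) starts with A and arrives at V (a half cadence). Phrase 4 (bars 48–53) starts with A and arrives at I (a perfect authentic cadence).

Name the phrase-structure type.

repeated period

The cadence pattern HC–PAC–HC–PAC is weak–strong twice, and phrases 3–4 restate phrases 1–2: a period heard twice, not a double period (which would end weakly at phrase 2).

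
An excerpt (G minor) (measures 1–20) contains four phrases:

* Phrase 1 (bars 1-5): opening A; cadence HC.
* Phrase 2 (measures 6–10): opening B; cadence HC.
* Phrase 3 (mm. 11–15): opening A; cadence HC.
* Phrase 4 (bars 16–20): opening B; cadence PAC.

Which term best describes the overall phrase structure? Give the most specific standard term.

parallel double period

Four phrases in two halves: the first half (bars 1-10) ends with a half cadence, the second (mm. 11–20) with a perfect authentic cadence — a large antecedent–consequent pair, i.e. a double period.
Phrase 3 begins with the same material as phrase 1, making it parallel.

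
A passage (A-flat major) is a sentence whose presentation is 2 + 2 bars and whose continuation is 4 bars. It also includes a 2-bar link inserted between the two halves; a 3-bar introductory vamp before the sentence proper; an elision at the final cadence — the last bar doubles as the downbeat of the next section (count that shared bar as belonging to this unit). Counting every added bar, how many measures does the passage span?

13 measures

Basic sentence: 2 + 2 + 4 = 8 bars.
8 (basic form) + 2 (link) + 3 (introduction) = 13.
The elision shares a bar with the next section but does not change this unit's count.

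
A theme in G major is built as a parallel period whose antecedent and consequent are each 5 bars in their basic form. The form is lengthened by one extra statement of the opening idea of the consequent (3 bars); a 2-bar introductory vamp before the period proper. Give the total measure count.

Basic parallel period: 5 + 5 = 10 bars.
10 (basic form) + 3 (extra statement) + 2 (introduction) = 15.

15 measures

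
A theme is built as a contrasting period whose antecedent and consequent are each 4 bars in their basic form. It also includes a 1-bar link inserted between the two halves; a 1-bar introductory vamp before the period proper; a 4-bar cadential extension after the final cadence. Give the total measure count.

14 measures

Basic contrasting period: 4 + 4 = 8 bars.
8 (basic form) + 1 (link) + 1 (introduction) + 4 (cadential extension) = 14.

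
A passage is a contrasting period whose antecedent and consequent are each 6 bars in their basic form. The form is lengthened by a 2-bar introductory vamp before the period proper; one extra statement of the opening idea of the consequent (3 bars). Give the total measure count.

17 measures

Basic contrasting period: 6 + 6 = 12 bars.
12 (basic form) + 2 (introduction) + 3 (extra statement) = 17.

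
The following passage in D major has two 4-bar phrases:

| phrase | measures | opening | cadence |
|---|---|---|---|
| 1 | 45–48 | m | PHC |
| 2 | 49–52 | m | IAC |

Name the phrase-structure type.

Phrase 1 ends with a Phrygian half cadence (weaker) and phrase 2 with an imperfect authentic cadence (stronger): antecedent + consequent = a period.
The two phrases open with the same material (m / m), so the period is parallel.

parallel period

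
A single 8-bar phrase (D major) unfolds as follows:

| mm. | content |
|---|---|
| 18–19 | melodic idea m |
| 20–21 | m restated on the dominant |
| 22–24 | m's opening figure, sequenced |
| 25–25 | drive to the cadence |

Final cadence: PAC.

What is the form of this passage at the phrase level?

sentence

Basic idea (bars 18–19) + its repetition (mm. 20-21) form the presentation; fragmentation and cadence (bars 22-25) form the continuation — the 8-bar whole is a sentence.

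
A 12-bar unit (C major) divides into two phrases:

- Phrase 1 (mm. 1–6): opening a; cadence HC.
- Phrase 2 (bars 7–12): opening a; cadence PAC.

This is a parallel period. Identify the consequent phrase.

The phrase ending with the weaker cadence (half cadence) is the antecedent; the one ending more conclusively (perfect authentic cadence) is the consequent. The consequent is phrase 2.

phrase 2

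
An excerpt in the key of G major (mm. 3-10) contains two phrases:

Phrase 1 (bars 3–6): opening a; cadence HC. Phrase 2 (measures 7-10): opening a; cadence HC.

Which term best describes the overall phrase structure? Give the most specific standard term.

Both phrases have the same opening (a) and the same cadence (half cadence): the second is a restatement, not a consequent, so this is a repeated phrase rather than a period.

repeated phrase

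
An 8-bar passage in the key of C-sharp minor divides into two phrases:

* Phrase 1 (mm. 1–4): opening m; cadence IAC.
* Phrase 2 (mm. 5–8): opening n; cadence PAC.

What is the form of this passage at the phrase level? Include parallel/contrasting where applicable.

Phrase 1 ends with an imperfect authentic cadence (weaker) and phrase 2 with a perfect authentic cadence (stronger): antecedent + consequent = a period.
The two phrases open with different material (m / n), so the period is contrasting.

contrasting period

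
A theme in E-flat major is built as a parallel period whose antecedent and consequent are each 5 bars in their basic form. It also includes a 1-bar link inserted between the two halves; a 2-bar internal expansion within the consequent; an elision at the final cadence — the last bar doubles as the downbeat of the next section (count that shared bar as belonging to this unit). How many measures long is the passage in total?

Basic parallel period: 5 + 5 = 10 bars.
10 (basic form) + 1 (link) + 2 (internal expansion) = 13.
The elision shares a bar with the next section but does not change this unit's count.

13 measures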